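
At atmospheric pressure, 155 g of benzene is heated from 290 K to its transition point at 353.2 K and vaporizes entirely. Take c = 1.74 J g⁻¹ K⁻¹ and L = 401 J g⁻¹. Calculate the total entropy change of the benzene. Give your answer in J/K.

ΔS = 229 J/K

Warming step: ΔS₁ = m c ln(T_tr/T_i) = 155 × 1.74 × ln(353.2/290) = 53.17 J/K.
Phase change: ΔS₂ = +mL/T_tr = 155 × 401 / 353.2 = 176 J/K.
ΔS_total = (53.17) + (176) = 229 J/K.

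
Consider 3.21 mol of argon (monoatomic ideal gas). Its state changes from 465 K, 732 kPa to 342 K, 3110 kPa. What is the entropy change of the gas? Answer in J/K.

ΔS = nC_p ln(T₂/T₁) − nR ln(P₂/P₁), with C_p = 5R/2 = 20.79 J mol⁻¹ K⁻¹ for a monoatomic ideal gas.
ΔS = 3.21 × [20.79 × ln(342/465) − 8.314 × ln(3110/732)] = -59.1 J/K.

ΔS = -59.1 J/K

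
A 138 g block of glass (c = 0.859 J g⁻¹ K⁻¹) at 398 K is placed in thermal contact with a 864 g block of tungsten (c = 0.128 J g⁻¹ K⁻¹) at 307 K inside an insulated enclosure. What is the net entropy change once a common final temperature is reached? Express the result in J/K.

Energy balance: T_f = (m₁c₁T₁ + m₂c₂T₂)/(m₁c₁ + m₂c₂) = 354.08 K.
ΔS₁ = m₁c₁ ln(T_f/T₁) = 118.542 × ln(354.08/398) = -13.86 J/K.
ΔS₂ = m₂c₂ ln(T_f/T₂) = 110.592 × ln(354.08/307) = 15.78 J/K.
ΔS_total = -13.86 + 15.78 = 1.92 J/K.

ΔS_total = 1.92 J/K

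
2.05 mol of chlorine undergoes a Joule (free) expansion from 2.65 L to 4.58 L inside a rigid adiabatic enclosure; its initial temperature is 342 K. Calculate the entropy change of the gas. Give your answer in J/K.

No heat is exchanged and no work is done, so the ideal-gas temperature stays constant.
Entropy is a state function; using a reversible isothermal path, ΔS_gas = nR ln(V₂/V₁) = 2.05 × 8.314 × ln(4.58/2.65) = 9.33 J/K.

ΔS_gas = 9.33 J/K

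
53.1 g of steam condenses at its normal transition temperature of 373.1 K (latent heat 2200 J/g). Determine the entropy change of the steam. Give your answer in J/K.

ΔS = -313 J/K

Heat released by the substance: Q = −mL = −53.1 × 2200 = −116820 J.
At constant T, ΔS = Q_rev/T = −116820 / 373.1 = -313 J/K.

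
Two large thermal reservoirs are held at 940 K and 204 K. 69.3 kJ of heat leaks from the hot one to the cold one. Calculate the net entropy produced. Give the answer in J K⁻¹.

ΔS_total = 266 J/K

ΔS_hot = −Q/T_H = −69300/940 = -73.72 J/K and ΔS_cold = +Q/T_C = 69300/204 = 339.7 J/K.
ΔS_total = -73.72 + 339.7 = 266 J/K, positive as the second law requires.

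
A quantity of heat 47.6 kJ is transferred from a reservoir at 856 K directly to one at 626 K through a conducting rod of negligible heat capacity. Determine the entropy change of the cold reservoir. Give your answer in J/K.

ΔS_cold = 76 J/K

The cold reservoir gains heat Q, so ΔS_cold = +Q/T_C = 47600/626 = 76 J/K.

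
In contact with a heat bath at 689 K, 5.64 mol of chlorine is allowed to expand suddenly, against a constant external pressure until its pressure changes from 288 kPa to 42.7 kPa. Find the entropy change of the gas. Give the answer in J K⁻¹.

ΔS_gas = 89.5 J/K

Entropy is a state function, so ΔS_gas depends only on the end states.
For an isothermal ideal gas ΔS_gas = nR ln(P₁/P₂) = 5.64 × 8.314 × ln(288/42.7) = 89.5 J/K.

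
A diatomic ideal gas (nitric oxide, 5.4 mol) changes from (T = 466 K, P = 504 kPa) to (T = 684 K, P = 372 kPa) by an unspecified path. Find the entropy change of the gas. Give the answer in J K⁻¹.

ΔS = 73.9 J/K

ΔS = nC_p ln(T₂/T₁) − nR ln(P₂/P₁), with C_p = 7R/2 = 29.1 J mol⁻¹ K⁻¹ for a diatomic ideal gas.
ΔS = 5.4 × [29.1 × ln(684/466) − 8.314 × ln(372/504)] = 73.9 J/K.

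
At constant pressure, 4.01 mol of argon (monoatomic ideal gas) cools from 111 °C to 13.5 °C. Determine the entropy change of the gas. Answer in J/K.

In kelvin: T₁ = 384.15 K, T₂ = 286.65 K. At constant pressure, ΔS = nC_p ln(T₂/T₁) with C_p = 5R/2 = 20.79 J mol⁻¹ K⁻¹.
ΔS = 4.01 × 20.79 × ln(286.65/384.15) = -24.4 J/K.

ΔS = -24.4 J/K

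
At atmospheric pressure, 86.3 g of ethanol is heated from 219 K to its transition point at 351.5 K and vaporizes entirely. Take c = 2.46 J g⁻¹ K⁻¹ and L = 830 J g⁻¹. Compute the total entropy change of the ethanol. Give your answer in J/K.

ΔS = 304 J/K

Warming step: ΔS₁ = m c ln(T_tr/T_i) = 86.3 × 2.46 × ln(351.5/219) = 100.4 J/K.
Phase change: ΔS₂ = +mL/T_tr = 86.3 × 830 / 351.5 = 203.8 J/K.
ΔS_total = (100.4) + (203.8) = 304 J/K.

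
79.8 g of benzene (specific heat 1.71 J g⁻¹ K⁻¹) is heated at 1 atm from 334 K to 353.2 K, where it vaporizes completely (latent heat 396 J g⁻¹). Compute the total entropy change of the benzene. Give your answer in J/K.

Warming step: ΔS₁ = m c ln(T_tr/T_i) = 79.8 × 1.71 × ln(353.2/334) = 7.627 J/K.
Phase change: ΔS₂ = +mL/T_tr = 79.8 × 396 / 353.2 = 89.47 J/K.
ΔS_total = (7.627) + (89.47) = 97.1 J/K.

ΔS = 97.1 J/K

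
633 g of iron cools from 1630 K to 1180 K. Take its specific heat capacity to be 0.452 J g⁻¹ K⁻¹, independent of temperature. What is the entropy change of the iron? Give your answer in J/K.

ΔS = ∫dQ_rev/T = m c ln(T₂/T₁) = 633 × 0.452 × ln(1180/1630) = -92.4 J/K.

ΔS = -92.4 J/K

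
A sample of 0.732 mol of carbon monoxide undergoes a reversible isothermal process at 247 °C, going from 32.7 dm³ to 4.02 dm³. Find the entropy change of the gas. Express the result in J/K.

For an isothermal ideal gas ΔS_gas = nR ln(V₂/V₁) = 0.732 × 8.314 × ln(4.02/32.7) = -12.8 J/K.

ΔS_gas = -12.8 J/K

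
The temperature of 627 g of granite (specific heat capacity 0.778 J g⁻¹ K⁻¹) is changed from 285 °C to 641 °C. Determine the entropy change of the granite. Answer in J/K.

ΔS = 241 J/K

In kelvin: T₁ = 558.15 K, T₂ = 914.15 K. ΔS = ∫dQ_rev/T = m c ln(T₂/T₁) = 627 × 0.778 × ln(914.15/558.15) = 241 J/K.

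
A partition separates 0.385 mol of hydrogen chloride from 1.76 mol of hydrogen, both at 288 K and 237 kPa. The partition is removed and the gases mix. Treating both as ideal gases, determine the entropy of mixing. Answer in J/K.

ΔS_mix = 8.39 J/K

Mole fractions: x_A = 0.385/2.15 = 0.179, x_B = 0.821.
ΔS_mix = −R(n_A ln x_A + n_B ln x_B) = −8.314 × (0.385 ln 0.179 + 1.76 ln 0.821) = 8.39 J/K.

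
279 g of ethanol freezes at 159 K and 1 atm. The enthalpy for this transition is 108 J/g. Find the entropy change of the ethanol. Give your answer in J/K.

Heat released by the substance: Q = −mL = −279 × 108 = −30132 J.
At constant T, ΔS = Q_rev/T = −30132 / 159 = -190 J/K.

ΔS = -190 J/K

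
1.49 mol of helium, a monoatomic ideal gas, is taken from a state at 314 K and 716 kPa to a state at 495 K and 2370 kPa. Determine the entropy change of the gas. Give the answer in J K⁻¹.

ΔS = nC_p ln(T₂/T₁) − nR ln(P₂/P₁), with C_p = 5R/2 = 20.79 J mol⁻¹ K⁻¹ for a monoatomic ideal gas.
ΔS = 1.49 × [20.79 × ln(495/314) − 8.314 × ln(2370/716)] = -0.732 J/K.

ΔS = -0.732 J/K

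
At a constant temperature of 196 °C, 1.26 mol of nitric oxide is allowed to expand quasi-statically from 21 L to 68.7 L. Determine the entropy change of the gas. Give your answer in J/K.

For an isothermal ideal gas ΔS_gas = nR ln(V₂/V₁) = 1.26 × 8.314 × ln(68.7/21) = 12.4 J/K.

ΔS_gas = 12.4 J/K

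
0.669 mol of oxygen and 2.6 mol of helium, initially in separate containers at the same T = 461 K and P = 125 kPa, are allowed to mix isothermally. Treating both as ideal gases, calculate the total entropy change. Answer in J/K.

ΔS_mix = 13.8 J/K

Mole fractions: x_A = 0.669/3.27 = 0.205, x_B = 0.795.
ΔS_mix = −R(n_A ln x_A + n_B ln x_B) = −8.314 × (0.669 ln 0.205 + 2.6 ln 0.795) = 13.8 J/K.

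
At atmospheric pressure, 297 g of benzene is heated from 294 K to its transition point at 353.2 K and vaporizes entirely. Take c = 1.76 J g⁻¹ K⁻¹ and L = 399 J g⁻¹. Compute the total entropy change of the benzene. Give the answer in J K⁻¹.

Warming step: ΔS₁ = m c ln(T_tr/T_i) = 297 × 1.76 × ln(353.2/294) = 95.9 J/K.
Phase change: ΔS₂ = +mL/T_tr = 297 × 399 / 353.2 = 335.5 J/K.
ΔS_total = (95.9) + (335.5) = 431 J/K.

ΔS = 431 J/K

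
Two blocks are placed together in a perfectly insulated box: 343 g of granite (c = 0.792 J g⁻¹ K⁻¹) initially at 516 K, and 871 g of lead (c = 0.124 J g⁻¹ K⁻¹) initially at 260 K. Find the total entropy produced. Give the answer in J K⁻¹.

Energy balance: T_f = (m₁c₁T₁ + m₂c₂T₂)/(m₁c₁ + m₂c₂) = 443.17 K.
ΔS₁ = m₁c₁ ln(T_f/T₁) = 271.656 × ln(443.17/516) = -41.33 J/K.
ΔS₂ = m₂c₂ ln(T_f/T₂) = 108.004 × ln(443.17/260) = 57.6 J/K.
ΔS_total = -41.33 + 57.6 = 16.3 J/K.

ΔS_total = 16.3 J/K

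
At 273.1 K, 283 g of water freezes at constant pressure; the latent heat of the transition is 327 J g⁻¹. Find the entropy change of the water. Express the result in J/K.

ΔS = -339 J/K

Heat released by the substance: Q = −mL = −283 × 327 = −92541 J.
At constant T, ΔS = Q_rev/T = −92541 / 273.1 = -339 J/K.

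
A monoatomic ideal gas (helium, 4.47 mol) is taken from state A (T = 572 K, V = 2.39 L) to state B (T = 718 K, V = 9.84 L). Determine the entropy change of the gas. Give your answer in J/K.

ΔS = 65.3 J/K

Entropy is a state function: ΔS = nC_V ln(T₂/T₁) + nR ln(V₂/V₁), with C_V = 3R/2 = 12.47 J mol⁻¹ K⁻¹ for a monoatomic ideal gas.
ΔS = 4.47 × [12.47 × ln(718/572) + 8.314 × ln(9.84/2.39)] = 65.3 J/K.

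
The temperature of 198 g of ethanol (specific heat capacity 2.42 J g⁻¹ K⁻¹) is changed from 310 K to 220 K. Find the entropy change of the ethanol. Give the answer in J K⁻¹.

ΔS = -164 J/K

ΔS = ∫dQ_rev/T = m c ln(T₂/T₁) = 198 × 2.42 × ln(220/310) = -164 J/K.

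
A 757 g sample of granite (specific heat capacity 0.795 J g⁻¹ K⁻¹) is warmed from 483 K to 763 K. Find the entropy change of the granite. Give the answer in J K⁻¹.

ΔS = 275 J/K

ΔS = ∫dQ_rev/T = m c ln(T₂/T₁) = 757 × 0.795 × ln(763/483) = 275 J/K.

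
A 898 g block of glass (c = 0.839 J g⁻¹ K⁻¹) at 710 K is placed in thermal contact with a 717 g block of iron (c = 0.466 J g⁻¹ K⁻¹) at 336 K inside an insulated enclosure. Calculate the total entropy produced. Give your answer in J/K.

ΔS_total = 58 J/K

Energy balance: T_f = (m₁c₁T₁ + m₂c₂T₂)/(m₁c₁ + m₂c₂) = 595.1 K.
ΔS₁ = m₁c₁ ln(T_f/T₁) = 753.422 × ln(595.1/710) = -133 J/K.
ΔS₂ = m₂c₂ ln(T_f/T₂) = 334.122 × ln(595.1/336) = 191 J/K.
ΔS_total = -133 + 191 = 58 J/K.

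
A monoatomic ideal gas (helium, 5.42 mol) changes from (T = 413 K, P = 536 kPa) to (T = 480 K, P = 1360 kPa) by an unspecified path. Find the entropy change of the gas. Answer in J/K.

ΔS = -25 J/K

ΔS = nC_p ln(T₂/T₁) − nR ln(P₂/P₁), with C_p = 5R/2 = 20.79 J mol⁻¹ K⁻¹ for a monoatomic ideal gas.
ΔS = 5.42 × [20.79 × ln(480/413) − 8.314 × ln(1360/536)] = -25 J/K.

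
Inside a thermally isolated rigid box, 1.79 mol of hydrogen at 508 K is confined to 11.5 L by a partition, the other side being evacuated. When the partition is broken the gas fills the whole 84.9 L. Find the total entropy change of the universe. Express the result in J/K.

No heat is exchanged and no work is done, so the ideal-gas temperature stays constant.
Entropy is a state function; using a reversible isothermal path, ΔS_gas = nR ln(V₂/V₁) = 1.79 × 8.314 × ln(84.9/11.5) = 29.8 J/K.
The insulated surroundings exchange no heat, so ΔS_surr = 0 and ΔS_universe = ΔS_gas.

ΔS_universe = 29.8 J/K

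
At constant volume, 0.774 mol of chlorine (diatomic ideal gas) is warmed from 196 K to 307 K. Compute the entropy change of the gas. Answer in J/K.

At constant volume, ΔS = nC_V ln(T₂/T₁) with C_V = 5R/2 = 20.79 J mol⁻¹ K⁻¹.
ΔS = 0.774 × 20.79 × ln(307/196) = 7.22 J/K.

ΔS = 7.22 J/K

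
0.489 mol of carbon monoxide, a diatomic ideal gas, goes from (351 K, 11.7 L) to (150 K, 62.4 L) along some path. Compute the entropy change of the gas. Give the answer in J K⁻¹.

ΔS = -1.84 J/K

Entropy is a state function: ΔS = nC_V ln(T₂/T₁) + nR ln(V₂/V₁), with C_V = 5R/2 = 20.79 J mol⁻¹ K⁻¹ for a diatomic ideal gas.
ΔS = 0.489 × [20.79 × ln(150/351) + 8.314 × ln(62.4/11.7)] = -1.84 J/K.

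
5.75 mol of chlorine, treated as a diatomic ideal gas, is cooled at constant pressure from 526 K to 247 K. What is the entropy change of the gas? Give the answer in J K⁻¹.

ΔS = -126 J/K

At constant pressure, ΔS = nC_p ln(T₂/T₁) with C_p = 7R/2 = 29.1 J mol⁻¹ K⁻¹.
ΔS = 5.75 × 29.1 × ln(247/526) = -126 J/K.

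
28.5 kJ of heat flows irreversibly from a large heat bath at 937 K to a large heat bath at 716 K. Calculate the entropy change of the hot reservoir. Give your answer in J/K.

The hot reservoir loses heat Q, so ΔS_hot = −Q/T_H = −28500/937 = -30.4 J/K.

ΔS_hot = -30.4 J/K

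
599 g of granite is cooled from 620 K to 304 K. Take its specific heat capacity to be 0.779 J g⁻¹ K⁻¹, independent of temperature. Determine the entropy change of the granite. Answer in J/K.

ΔS = ∫dQ_rev/T = m c ln(T₂/T₁) = 599 × 0.779 × ln(304/620) = -333 J/K.

ΔS = -333 J/K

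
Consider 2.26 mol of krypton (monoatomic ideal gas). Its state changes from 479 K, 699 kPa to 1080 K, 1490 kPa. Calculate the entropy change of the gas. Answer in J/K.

ΔS = nC_p ln(T₂/T₁) − nR ln(P₂/P₁), with C_p = 5R/2 = 20.79 J mol⁻¹ K⁻¹ for a monoatomic ideal gas.
ΔS = 2.26 × [20.79 × ln(1080/479) − 8.314 × ln(1490/699)] = 24 J/K.

ΔS = 24 J/K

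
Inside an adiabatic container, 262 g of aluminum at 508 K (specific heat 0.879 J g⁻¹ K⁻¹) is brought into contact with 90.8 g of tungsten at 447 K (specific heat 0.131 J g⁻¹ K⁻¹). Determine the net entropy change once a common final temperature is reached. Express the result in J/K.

ΔS_total = 0.0891 J/K

Energy balance: T_f = (m₁c₁T₁ + m₂c₂T₂)/(m₁c₁ + m₂c₂) = 505 K.
ΔS₁ = m₁c₁ ln(T_f/T₁) = 230.298 × ln(505/508) = -1.3622 J/K.
ΔS₂ = m₂c₂ ln(T_f/T₂) = 11.8948 × ln(505/447) = 1.4513 J/K.
ΔS_total = -1.3622 + 1.4513 = 0.0891 J/K.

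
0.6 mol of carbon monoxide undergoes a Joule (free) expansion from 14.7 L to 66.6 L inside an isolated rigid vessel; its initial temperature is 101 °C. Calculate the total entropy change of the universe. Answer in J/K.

For an ideal gas in free expansion Q = 0 and W = 0, so T is unchanged.
Entropy is a state function; using a reversible isothermal path, ΔS_gas = nR ln(V₂/V₁) = 0.6 × 8.314 × ln(66.6/14.7) = 7.54 J/K.
The insulated surroundings exchange no heat, so ΔS_surr = 0 and ΔS_universe = ΔS_gas.

ΔS_universe = 7.54 J/K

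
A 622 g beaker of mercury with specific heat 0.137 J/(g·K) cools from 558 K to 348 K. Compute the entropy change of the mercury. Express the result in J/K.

ΔS = -40.2 J/K

ΔS = ∫dQ_rev/T = m c ln(T₂/T₁) = 622 × 0.137 × ln(348/558) = -40.2 J/K.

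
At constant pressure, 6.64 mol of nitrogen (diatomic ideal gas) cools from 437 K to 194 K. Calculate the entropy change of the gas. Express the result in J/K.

ΔS = -157 J/K

At constant pressure, ΔS = nC_p ln(T₂/T₁) with C_p = 7R/2 = 29.1 J mol⁻¹ K⁻¹.
ΔS = 6.64 × 29.1 × ln(194/437) = -157 J/K.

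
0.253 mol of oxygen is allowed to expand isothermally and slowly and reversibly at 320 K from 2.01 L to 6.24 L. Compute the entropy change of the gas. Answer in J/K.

ΔS_gas = 2.38 J/K

For an isothermal ideal gas ΔS_gas = nR ln(V₂/V₁) = 0.253 × 8.314 × ln(6.24/2.01) = 2.38 J/K.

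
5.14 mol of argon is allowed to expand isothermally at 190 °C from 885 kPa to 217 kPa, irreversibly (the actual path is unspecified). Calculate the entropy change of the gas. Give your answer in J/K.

Entropy is a state function, so ΔS_gas depends only on the end states.
For an isothermal ideal gas ΔS_gas = nR ln(P₁/P₂) = 5.14 × 8.314 × ln(885/217) = 60.1 J/K.

ΔS_gas = 60.1 J/K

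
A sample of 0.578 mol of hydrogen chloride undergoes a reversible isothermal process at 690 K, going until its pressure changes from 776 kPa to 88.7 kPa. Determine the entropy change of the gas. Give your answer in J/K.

ΔS_gas = 10.4 J/K

For an isothermal ideal gas ΔS_gas = nR ln(P₁/P₂) = 0.578 × 8.314 × ln(776/88.7) = 10.4 J/K.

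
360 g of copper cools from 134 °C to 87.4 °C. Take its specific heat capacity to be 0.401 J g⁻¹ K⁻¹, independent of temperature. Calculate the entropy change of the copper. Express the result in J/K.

ΔS = -17.5 J/K

In kelvin: T₁ = 407.15 K, T₂ = 360.55 K. ΔS = ∫dQ_rev/T = m c ln(T₂/T₁) = 360 × 0.401 × ln(360.55/407.15) = -17.5 J/K.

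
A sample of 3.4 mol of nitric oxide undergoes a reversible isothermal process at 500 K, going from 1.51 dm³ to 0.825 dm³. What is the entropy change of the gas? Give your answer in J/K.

For an isothermal ideal gas ΔS_gas = nR ln(V₂/V₁) = 3.4 × 8.314 × ln(0.825/1.51) = -17.1 J/K.

ΔS_gas = -17.1 J/K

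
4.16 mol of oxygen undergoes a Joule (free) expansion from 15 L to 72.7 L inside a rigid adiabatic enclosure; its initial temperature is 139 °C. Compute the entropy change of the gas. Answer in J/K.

ΔS_gas = 54.6 J/K

No heat is exchanged and no work is done, so the ideal-gas temperature stays constant.
Entropy is a state function; using a reversible isothermal path, ΔS_gas = nR ln(V₂/V₁) = 4.16 × 8.314 × ln(72.7/15) = 54.6 J/K.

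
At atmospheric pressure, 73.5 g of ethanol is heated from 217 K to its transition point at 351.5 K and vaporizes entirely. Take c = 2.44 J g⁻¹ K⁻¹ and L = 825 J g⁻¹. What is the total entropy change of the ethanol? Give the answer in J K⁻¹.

Warming step: ΔS₁ = m c ln(T_tr/T_i) = 73.5 × 2.44 × ln(351.5/217) = 86.5 J/K.
Phase change: ΔS₂ = +mL/T_tr = 73.5 × 825 / 351.5 = 172.5 J/K.
ΔS_total = (86.5) + (172.5) = 259 J/K.

ΔS = 259 J/K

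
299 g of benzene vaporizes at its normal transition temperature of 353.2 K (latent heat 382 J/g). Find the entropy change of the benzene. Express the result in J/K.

Heat absorbed by the substance: Q = mL = 299 × 382 = 114218 J.
At constant T, ΔS = Q_rev/T = 114218 / 353.2 = 323 J/K.

ΔS = 323 J/K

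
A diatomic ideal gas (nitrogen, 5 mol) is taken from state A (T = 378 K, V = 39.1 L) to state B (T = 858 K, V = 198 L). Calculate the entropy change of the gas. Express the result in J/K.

Entropy is a state function: ΔS = nC_V ln(T₂/T₁) + nR ln(V₂/V₁), with C_V = 5R/2 = 20.79 J mol⁻¹ K⁻¹ for a diatomic ideal gas.
ΔS = 5 × [20.79 × ln(858/378) + 8.314 × ln(198/39.1)] = 153 J/K.

ΔS = 153 J/K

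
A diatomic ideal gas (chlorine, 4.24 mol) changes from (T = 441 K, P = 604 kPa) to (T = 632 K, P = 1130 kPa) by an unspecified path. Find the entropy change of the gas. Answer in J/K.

ΔS = nC_p ln(T₂/T₁) − nR ln(P₂/P₁), with C_p = 7R/2 = 29.1 J mol⁻¹ K⁻¹ for a diatomic ideal gas.
ΔS = 4.24 × [29.1 × ln(632/441) − 8.314 × ln(1130/604)] = 22.3 J/K.

ΔS = 22.3 J/K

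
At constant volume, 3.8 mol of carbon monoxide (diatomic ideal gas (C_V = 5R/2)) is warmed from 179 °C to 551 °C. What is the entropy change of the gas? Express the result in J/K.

ΔS = 47.4 J/K

In kelvin: T₁ = 452.15 K, T₂ = 824.15 K. At constant volume, ΔS = nC_V ln(T₂/T₁) with C_V = 5R/2 = 20.79 J mol⁻¹ K⁻¹.
ΔS = 3.8 × 20.79 × ln(824.15/452.15) = 47.4 J/K.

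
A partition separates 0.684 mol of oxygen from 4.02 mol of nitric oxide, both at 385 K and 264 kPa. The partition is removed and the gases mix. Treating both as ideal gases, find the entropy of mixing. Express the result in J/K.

Mole fractions: x_A = 0.684/4.7 = 0.145, x_B = 0.855.
ΔS_mix = −R(n_A ln x_A + n_B ln x_B) = −8.314 × (0.684 ln 0.145 + 4.02 ln 0.855) = 16.2 J/K.

ΔS_mix = 16.2 J/K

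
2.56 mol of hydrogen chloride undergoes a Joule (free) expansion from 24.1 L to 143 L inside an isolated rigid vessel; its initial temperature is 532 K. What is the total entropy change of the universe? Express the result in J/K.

ΔS_universe = 37.9 J/K

No heat is exchanged and no work is done, so the ideal-gas temperature stays constant.
Entropy is a state function; using a reversible isothermal path, ΔS_gas = nR ln(V₂/V₁) = 2.56 × 8.314 × ln(143/24.1) = 37.9 J/K.
The insulated surroundings exchange no heat, so ΔS_surr = 0 and ΔS_universe = ΔS_gas.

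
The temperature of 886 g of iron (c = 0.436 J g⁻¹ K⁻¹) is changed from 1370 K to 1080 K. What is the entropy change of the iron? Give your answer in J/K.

ΔS = ∫dQ_rev/T = m c ln(T₂/T₁) = 886 × 0.436 × ln(1080/1370) = -91.9 J/K.

ΔS = -91.9 J/K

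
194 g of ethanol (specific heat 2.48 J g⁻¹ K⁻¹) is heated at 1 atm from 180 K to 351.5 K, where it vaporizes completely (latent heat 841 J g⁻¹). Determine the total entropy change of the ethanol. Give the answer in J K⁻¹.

ΔS = 786 J/K

Warming step: ΔS₁ = m c ln(T_tr/T_i) = 194 × 2.48 × ln(351.5/180) = 322 J/K.
Phase change: ΔS₂ = +mL/T_tr = 194 × 841 / 351.5 = 464.2 J/K.
ΔS_total = (322) + (464.2) = 786 J/K.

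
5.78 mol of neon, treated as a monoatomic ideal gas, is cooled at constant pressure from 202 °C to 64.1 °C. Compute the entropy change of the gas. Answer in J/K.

ΔS = -41.2 J/K

In kelvin: T₁ = 475.15 K, T₂ = 337.25 K. At constant pressure, ΔS = nC_p ln(T₂/T₁) with C_p = 5R/2 = 20.79 J mol⁻¹ K⁻¹.
ΔS = 5.78 × 20.79 × ln(337.25/475.15) = -41.2 J/K.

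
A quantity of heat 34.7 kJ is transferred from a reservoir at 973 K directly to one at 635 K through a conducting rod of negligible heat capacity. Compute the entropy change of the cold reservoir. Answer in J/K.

The cold reservoir gains heat Q, so ΔS_cold = +Q/T_C = 34700/635 = 54.6 J/K.

ΔS_cold = 54.6 J/K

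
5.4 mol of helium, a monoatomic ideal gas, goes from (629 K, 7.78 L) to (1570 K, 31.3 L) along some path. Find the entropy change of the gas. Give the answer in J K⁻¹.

Entropy is a state function: ΔS = nC_V ln(T₂/T₁) + nR ln(V₂/V₁), with C_V = 3R/2 = 12.47 J mol⁻¹ K⁻¹ for a monoatomic ideal gas.
ΔS = 5.4 × [12.47 × ln(1570/629) + 8.314 × ln(31.3/7.78)] = 124 J/K.

ΔS = 124 J/K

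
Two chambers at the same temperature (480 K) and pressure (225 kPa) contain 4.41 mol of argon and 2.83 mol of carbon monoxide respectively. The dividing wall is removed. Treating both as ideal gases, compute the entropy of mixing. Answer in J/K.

ΔS_mix = 40.3 J/K

Mole fractions: x_A = 4.41/7.24 = 0.609, x_B = 0.391.
ΔS_mix = −R(n_A ln x_A + n_B ln x_B) = −8.314 × (4.41 ln 0.609 + 2.83 ln 0.391) = 40.3 J/K.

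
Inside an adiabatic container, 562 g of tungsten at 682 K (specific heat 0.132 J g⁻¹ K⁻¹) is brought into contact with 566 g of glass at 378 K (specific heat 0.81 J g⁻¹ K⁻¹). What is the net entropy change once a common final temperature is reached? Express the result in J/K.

Energy balance: T_f = (m₁c₁T₁ + m₂c₂T₂)/(m₁c₁ + m₂c₂) = 420.34 K.
ΔS₁ = m₁c₁ ln(T_f/T₁) = 74.184 × ln(420.34/682) = -35.9 J/K.
ΔS₂ = m₂c₂ ln(T_f/T₂) = 458.46 × ln(420.34/378) = 48.67 J/K.
ΔS_total = -35.9 + 48.67 = 12.8 J/K.

ΔS_total = 12.8 J/K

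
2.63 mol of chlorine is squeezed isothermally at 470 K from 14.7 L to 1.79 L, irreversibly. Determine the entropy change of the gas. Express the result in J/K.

Entropy is a state function, so ΔS_gas depends only on the end states.
For an isothermal ideal gas ΔS_gas = nR ln(V₂/V₁) = 2.63 × 8.314 × ln(1.79/14.7) = -46 J/K.

ΔS_gas = -46 J/K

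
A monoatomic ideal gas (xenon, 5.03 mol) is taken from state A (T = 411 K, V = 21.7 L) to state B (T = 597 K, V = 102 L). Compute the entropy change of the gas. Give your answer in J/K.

ΔS = 88.1 J/K

Entropy is a state function: ΔS = nC_V ln(T₂/T₁) + nR ln(V₂/V₁), with C_V = 3R/2 = 12.47 J mol⁻¹ K⁻¹ for a monoatomic ideal gas.
ΔS = 5.03 × [12.47 × ln(597/411) + 8.314 × ln(102/21.7)] = 88.1 J/K.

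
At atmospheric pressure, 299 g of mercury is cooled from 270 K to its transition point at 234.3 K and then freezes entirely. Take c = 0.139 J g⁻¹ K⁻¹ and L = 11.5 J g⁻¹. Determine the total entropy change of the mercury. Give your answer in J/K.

Cooling step: ΔS₁ = m c ln(T_tr/T_i) = 299 × 0.139 × ln(234.3/270) = -5.894 J/K.
Phase change: ΔS₂ = −mL/T_tr = −299 × 11.5 / 234.3 = -14.68 J/K.
ΔS_total = (-5.894) + (-14.68) = -20.6 J/K.

ΔS = -20.6 J/K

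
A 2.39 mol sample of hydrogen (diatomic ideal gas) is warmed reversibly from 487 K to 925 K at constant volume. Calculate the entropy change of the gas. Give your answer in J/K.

At constant volume, ΔS = nC_V ln(T₂/T₁) with C_V = 5R/2 = 20.79 J mol⁻¹ K⁻¹.
ΔS = 2.39 × 20.79 × ln(925/487) = 31.9 J/K.

ΔS = 31.9 J/K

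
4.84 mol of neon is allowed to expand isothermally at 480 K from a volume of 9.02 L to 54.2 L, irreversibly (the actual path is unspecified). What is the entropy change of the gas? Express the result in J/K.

Entropy is a state function, so ΔS_gas depends only on the end states.
For an isothermal ideal gas ΔS_gas = nR ln(V₂/V₁) = 4.84 × 8.314 × ln(54.2/9.02) = 72.2 J/K.

ΔS_gas = 72.2 J/K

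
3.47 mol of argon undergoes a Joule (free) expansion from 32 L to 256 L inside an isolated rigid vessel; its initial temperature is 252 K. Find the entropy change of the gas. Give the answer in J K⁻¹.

For an ideal gas in free expansion Q = 0 and W = 0, so T is unchanged.
Entropy is a state function; using a reversible isothermal path, ΔS_gas = nR ln(V₂/V₁) = 3.47 × 8.314 × ln(256/32) = 60 J/K.

ΔS_gas = 60 J/K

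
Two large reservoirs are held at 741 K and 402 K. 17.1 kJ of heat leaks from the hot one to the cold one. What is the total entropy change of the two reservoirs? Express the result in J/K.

ΔS_hot = −Q/T_H = −17100/741 = -23.08 J/K and ΔS_cold = +Q/T_C = 17100/402 = 42.54 J/K.
ΔS_total = -23.08 + 42.54 = 19.5 J/K, positive as the second law requires.

ΔS_total = 19.5 J/K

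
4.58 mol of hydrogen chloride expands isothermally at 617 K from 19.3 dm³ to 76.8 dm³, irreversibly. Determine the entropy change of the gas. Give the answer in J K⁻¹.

ΔS_gas = 52.6 J/K

Entropy is a state function, so ΔS_gas depends only on the end states.
For an isothermal ideal gas ΔS_gas = nR ln(V₂/V₁) = 4.58 × 8.314 × ln(76.8/19.3) = 52.6 J/K.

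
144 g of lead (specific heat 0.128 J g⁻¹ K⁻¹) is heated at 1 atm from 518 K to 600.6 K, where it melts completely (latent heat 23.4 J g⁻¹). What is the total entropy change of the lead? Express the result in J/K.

Warming step: ΔS₁ = m c ln(T_tr/T_i) = 144 × 0.128 × ln(600.6/518) = 2.727 J/K.
Phase change: ΔS₂ = +mL/T_tr = 144 × 23.4 / 600.6 = 5.61 J/K.
ΔS_total = (2.727) + (5.61) = 8.34 J/K.

ΔS = 8.34 J/K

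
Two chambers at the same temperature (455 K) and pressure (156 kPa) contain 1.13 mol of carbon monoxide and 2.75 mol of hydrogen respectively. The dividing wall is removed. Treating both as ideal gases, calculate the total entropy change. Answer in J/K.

Mole fractions: x_A = 1.13/3.88 = 0.291, x_B = 0.709.
ΔS_mix = −R(n_A ln x_A + n_B ln x_B) = −8.314 × (1.13 ln 0.291 + 2.75 ln 0.709) = 19.5 J/K.

ΔS_mix = 19.5 J/K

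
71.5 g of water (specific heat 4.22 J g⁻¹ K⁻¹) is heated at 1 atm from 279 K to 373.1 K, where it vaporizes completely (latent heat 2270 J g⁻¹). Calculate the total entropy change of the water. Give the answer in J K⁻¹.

Warming step: ΔS₁ = m c ln(T_tr/T_i) = 71.5 × 4.22 × ln(373.1/279) = 87.69 J/K.
Phase change: ΔS₂ = +mL/T_tr = 71.5 × 2270 / 373.1 = 435 J/K.
ΔS_total = (87.69) + (435) = 523 J/K.

ΔS = 523 J/K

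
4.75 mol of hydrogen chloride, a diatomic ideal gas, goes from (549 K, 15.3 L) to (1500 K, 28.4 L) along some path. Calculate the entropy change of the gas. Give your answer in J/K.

Entropy is a state function: ΔS = nC_V ln(T₂/T₁) + nR ln(V₂/V₁), with C_V = 5R/2 = 20.79 J mol⁻¹ K⁻¹ for a diatomic ideal gas.
ΔS = 4.75 × [20.79 × ln(1500/549) + 8.314 × ln(28.4/15.3)] = 124 J/K.

ΔS = 124 J/K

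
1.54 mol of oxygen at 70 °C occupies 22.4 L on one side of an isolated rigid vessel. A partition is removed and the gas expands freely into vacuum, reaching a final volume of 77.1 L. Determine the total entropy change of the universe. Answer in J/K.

ΔS_universe = 15.8 J/K

No heat is exchanged and no work is done, so the ideal-gas temperature stays constant.
Entropy is a state function; using a reversible isothermal path, ΔS_gas = nR ln(V₂/V₁) = 1.54 × 8.314 × ln(77.1/22.4) = 15.8 J/K.
The insulated surroundings exchange no heat, so ΔS_surr = 0 and ΔS_universe = ΔS_gas.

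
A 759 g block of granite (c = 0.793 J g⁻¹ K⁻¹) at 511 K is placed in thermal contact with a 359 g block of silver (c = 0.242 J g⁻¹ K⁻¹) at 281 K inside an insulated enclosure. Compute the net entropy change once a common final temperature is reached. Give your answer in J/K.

ΔS_total = 11.7 J/K

Energy balance: T_f = (m₁c₁T₁ + m₂c₂T₂)/(m₁c₁ + m₂c₂) = 481.99 K.
ΔS₁ = m₁c₁ ln(T_f/T₁) = 601.887 × ln(481.99/511) = -35.18 J/K.
ΔS₂ = m₂c₂ ln(T_f/T₂) = 86.878 × ln(481.99/281) = 46.88 J/K.
ΔS_total = -35.18 + 46.88 = 11.7 J/K.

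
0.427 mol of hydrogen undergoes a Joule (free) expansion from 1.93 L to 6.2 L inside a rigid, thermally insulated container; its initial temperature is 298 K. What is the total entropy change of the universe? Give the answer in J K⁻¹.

ΔS_universe = 4.14 J/K

For an ideal gas in free expansion Q = 0 and W = 0, so T is unchanged.
Entropy is a state function; using a reversible isothermal path, ΔS_gas = nR ln(V₂/V₁) = 0.427 × 8.314 × ln(6.2/1.93) = 4.14 J/K.
The insulated surroundings exchange no heat, so ΔS_surr = 0 and ΔS_universe = ΔS_gas.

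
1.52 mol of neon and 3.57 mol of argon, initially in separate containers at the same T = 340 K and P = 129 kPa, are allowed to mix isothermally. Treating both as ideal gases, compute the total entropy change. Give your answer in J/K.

Mole fractions: x_A = 1.52/5.09 = 0.299, x_B = 0.701.
ΔS_mix = −R(n_A ln x_A + n_B ln x_B) = −8.314 × (1.52 ln 0.299 + 3.57 ln 0.701) = 25.8 J/K.

ΔS_mix = 25.8 J/K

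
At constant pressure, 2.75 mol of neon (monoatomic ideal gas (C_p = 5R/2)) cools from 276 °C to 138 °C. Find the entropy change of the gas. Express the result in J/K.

ΔS = -16.5 J/K

In kelvin: T₁ = 549.15 K, T₂ = 411.15 K. At constant pressure, ΔS = nC_p ln(T₂/T₁) with C_p = 5R/2 = 20.79 J mol⁻¹ K⁻¹.
ΔS = 2.75 × 20.79 × ln(411.15/549.15) = -16.5 J/K.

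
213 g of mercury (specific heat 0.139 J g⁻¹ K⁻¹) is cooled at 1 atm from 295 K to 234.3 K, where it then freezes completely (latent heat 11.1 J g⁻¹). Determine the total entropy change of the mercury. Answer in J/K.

Cooling step: ΔS₁ = m c ln(T_tr/T_i) = 213 × 0.139 × ln(234.3/295) = -6.821 J/K.
Phase change: ΔS₂ = −mL/T_tr = −213 × 11.1 / 234.3 = -10.09 J/K.
ΔS_total = (-6.821) + (-10.09) = -16.9 J/K.

ΔS = -16.9 J/K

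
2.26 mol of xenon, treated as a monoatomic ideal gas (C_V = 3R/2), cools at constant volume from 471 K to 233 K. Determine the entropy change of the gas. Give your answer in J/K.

ΔS = -19.8 J/K

At constant volume, ΔS = nC_V ln(T₂/T₁) with C_V = 3R/2 = 12.47 J mol⁻¹ K⁻¹.
ΔS = 2.26 × 12.47 × ln(233/471) = -19.8 J/K.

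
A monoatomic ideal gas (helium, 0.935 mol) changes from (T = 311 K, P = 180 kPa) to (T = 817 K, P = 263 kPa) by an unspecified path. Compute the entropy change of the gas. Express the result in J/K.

ΔS = nC_p ln(T₂/T₁) − nR ln(P₂/P₁), with C_p = 5R/2 = 20.79 J mol⁻¹ K⁻¹ for a monoatomic ideal gas.
ΔS = 0.935 × [20.79 × ln(817/311) − 8.314 × ln(263/180)] = 15.8 J/K.

ΔS = 15.8 J/K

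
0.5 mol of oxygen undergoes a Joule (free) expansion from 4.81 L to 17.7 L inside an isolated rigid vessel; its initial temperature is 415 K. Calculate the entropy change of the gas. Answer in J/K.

For an ideal gas in free expansion Q = 0 and W = 0, so T is unchanged.
Entropy is a state function; using a reversible isothermal path, ΔS_gas = nR ln(V₂/V₁) = 0.5 × 8.314 × ln(17.7/4.81) = 5.42 J/K.

ΔS_gas = 5.42 J/K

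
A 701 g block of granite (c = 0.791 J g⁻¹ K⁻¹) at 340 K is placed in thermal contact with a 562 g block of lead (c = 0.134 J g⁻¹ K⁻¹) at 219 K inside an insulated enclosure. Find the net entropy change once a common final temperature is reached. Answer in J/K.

ΔS_total = 5.74 J/K

Energy balance: T_f = (m₁c₁T₁ + m₂c₂T₂)/(m₁c₁ + m₂c₂) = 325.53 K.
ΔS₁ = m₁c₁ ln(T_f/T₁) = 554.491 × ln(325.53/340) = -24.11 J/K.
ΔS₂ = m₂c₂ ln(T_f/T₂) = 75.308 × ln(325.53/219) = 29.85 J/K.
ΔS_total = -24.11 + 29.85 = 5.74 J/K.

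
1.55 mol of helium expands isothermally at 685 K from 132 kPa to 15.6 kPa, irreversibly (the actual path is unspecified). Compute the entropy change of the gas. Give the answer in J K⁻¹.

ΔS_gas = 27.5 J/K

Entropy is a state function, so ΔS_gas depends only on the end states.
For an isothermal ideal gas ΔS_gas = nR ln(P₁/P₂) = 1.55 × 8.314 × ln(132/15.6) = 27.5 J/K.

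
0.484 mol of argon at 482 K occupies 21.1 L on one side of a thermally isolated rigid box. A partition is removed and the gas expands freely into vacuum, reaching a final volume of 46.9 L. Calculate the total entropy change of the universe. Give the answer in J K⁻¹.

ΔS_universe = 3.21 J/K

No heat is exchanged and no work is done, so the ideal-gas temperature stays constant.
Entropy is a state function; using a reversible isothermal path, ΔS_gas = nR ln(V₂/V₁) = 0.484 × 8.314 × ln(46.9/21.1) = 3.21 J/K.
The insulated surroundings exchange no heat, so ΔS_surr = 0 and ΔS_universe = ΔS_gas.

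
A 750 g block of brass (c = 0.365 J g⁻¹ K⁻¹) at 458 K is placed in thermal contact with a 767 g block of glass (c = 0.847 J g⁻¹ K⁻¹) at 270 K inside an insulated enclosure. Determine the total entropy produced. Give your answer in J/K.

ΔS_total = 28.6 J/K

Energy balance: T_f = (m₁c₁T₁ + m₂c₂T₂)/(m₁c₁ + m₂c₂) = 325.73 K.
ΔS₁ = m₁c₁ ln(T_f/T₁) = 273.75 × ln(325.73/458) = -93.29 J/K.
ΔS₂ = m₂c₂ ln(T_f/T₂) = 649.649 × ln(325.73/270) = 121.9 J/K.
ΔS_total = -93.29 + 121.9 = 28.6 J/K.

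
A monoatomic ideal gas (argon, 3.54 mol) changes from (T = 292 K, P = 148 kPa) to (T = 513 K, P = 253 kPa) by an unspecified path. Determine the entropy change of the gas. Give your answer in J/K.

ΔS = nC_p ln(T₂/T₁) − nR ln(P₂/P₁), with C_p = 5R/2 = 20.79 J mol⁻¹ K⁻¹ for a monoatomic ideal gas.
ΔS = 3.54 × [20.79 × ln(513/292) − 8.314 × ln(253/148)] = 25.7 J/K.

ΔS = 25.7 J/K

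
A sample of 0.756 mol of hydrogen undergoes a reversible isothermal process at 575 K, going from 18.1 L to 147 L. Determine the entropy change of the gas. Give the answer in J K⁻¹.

For an isothermal ideal gas ΔS_gas = nR ln(V₂/V₁) = 0.756 × 8.314 × ln(147/18.1) = 13.2 J/K.

ΔS_gas = 13.2 J/K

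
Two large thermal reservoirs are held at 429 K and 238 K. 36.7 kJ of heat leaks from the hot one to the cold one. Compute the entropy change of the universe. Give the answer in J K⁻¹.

ΔS_total = 68.7 J/K

ΔS_hot = −Q/T_H = −36700/429 = -85.548 J/K and ΔS_cold = +Q/T_C = 36700/238 = 154.2 J/K.
ΔS_total = -85.548 + 154.2 = 68.7 J/K, positive as the second law requires.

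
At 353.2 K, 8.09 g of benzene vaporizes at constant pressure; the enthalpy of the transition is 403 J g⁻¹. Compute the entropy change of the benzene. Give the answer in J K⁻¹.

Heat absorbed by the substance: Q = mL = 8.09 × 403 = 3260.27 J.
At constant T, ΔS = Q_rev/T = 3260.27 / 353.2 = 9.23 J/K.

ΔS = 9.23 J/K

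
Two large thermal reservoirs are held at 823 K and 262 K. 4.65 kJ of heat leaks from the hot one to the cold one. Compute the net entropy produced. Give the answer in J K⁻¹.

ΔS_total = 12.1 J/K

ΔS_hot = −Q/T_H = −4650/823 = -5.65 J/K and ΔS_cold = +Q/T_C = 4650/262 = 17.75 J/K.
ΔS_total = -5.65 + 17.75 = 12.1 J/K, positive as the second law requires.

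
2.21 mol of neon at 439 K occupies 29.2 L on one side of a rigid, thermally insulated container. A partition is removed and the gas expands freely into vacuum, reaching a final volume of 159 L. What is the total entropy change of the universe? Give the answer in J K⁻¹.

No heat is exchanged and no work is done, so the ideal-gas temperature stays constant.
Entropy is a state function; using a reversible isothermal path, ΔS_gas = nR ln(V₂/V₁) = 2.21 × 8.314 × ln(159/29.2) = 31.1 J/K.
The insulated surroundings exchange no heat, so ΔS_surr = 0 and ΔS_universe = ΔS_gas.

ΔS_universe = 31.1 J/K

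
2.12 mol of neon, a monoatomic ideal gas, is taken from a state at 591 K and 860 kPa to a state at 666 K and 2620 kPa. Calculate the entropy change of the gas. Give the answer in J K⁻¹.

ΔS = nC_p ln(T₂/T₁) − nR ln(P₂/P₁), with C_p = 5R/2 = 20.79 J mol⁻¹ K⁻¹ for a monoatomic ideal gas.
ΔS = 2.12 × [20.79 × ln(666/591) − 8.314 × ln(2620/860)] = -14.4 J/K.

ΔS = -14.4 J/K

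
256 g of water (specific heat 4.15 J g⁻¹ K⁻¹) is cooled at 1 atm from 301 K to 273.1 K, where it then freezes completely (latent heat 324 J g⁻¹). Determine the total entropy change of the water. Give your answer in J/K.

Cooling step: ΔS₁ = m c ln(T_tr/T_i) = 256 × 4.15 × ln(273.1/301) = -103.3 J/K.
Phase change: ΔS₂ = −mL/T_tr = −256 × 324 / 273.1 = -303.7 J/K.
ΔS_total = (-103.3) + (-303.7) = -407 J/K.

ΔS = -407 J/K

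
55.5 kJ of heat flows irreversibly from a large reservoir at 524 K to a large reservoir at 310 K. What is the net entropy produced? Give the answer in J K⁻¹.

ΔS_total = 73.1 J/K

ΔS_hot = −Q/T_H = −55500/524 = -105.9 J/K and ΔS_cold = +Q/T_C = 55500/310 = 179 J/K.
ΔS_total = -105.9 + 179 = 73.1 J/K, positive as the second law requires.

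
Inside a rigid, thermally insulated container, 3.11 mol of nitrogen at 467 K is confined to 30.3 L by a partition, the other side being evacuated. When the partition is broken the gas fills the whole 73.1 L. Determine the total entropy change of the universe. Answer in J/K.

ΔS_universe = 22.8 J/K

For an ideal gas in free expansion Q = 0 and W = 0, so T is unchanged.
Entropy is a state function; using a reversible isothermal path, ΔS_gas = nR ln(V₂/V₁) = 3.11 × 8.314 × ln(73.1/30.3) = 22.8 J/K.
The insulated surroundings exchange no heat, so ΔS_surr = 0 and ΔS_universe = ΔS_gas.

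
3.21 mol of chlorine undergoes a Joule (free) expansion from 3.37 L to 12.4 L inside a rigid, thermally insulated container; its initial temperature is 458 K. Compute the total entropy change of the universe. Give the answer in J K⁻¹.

ΔS_universe = 34.8 J/K

For an ideal gas in free expansion Q = 0 and W = 0, so T is unchanged.
Entropy is a state function; using a reversible isothermal path, ΔS_gas = nR ln(V₂/V₁) = 3.21 × 8.314 × ln(12.4/3.37) = 34.8 J/K.
The insulated surroundings exchange no heat, so ΔS_surr = 0 and ΔS_universe = ΔS_gas.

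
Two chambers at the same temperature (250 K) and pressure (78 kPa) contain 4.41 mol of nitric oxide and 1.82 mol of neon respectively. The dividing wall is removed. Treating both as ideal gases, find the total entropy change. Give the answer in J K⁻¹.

ΔS_mix = 31.3 J/K

Mole fractions: x_A = 4.41/6.23 = 0.708, x_B = 0.292.
ΔS_mix = −R(n_A ln x_A + n_B ln x_B) = −8.314 × (4.41 ln 0.708 + 1.82 ln 0.292) = 31.3 J/K.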